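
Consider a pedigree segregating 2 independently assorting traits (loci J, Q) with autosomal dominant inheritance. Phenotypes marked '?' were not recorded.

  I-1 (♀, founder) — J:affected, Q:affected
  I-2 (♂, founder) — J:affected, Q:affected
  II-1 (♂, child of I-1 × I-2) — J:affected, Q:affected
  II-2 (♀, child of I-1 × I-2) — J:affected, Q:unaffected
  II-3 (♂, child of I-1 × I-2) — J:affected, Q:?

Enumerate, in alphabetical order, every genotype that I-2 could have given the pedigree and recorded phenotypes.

I-2 ∈ {JJ Qq, Jj Qq}

J/I-1 aff ·: Jj|JJ
J/I-2 aff ·: Jj|JJ
J/II-1 aff I-1×I-2: Jj|JJ
J/II-2 aff I-1×I-2: Jj|JJ
J/II-3 aff I-1×I-2: Jj|JJ
⇒ J over [I-1,I-2,II-1,II-2,II-3]: 25 consistent
Q/I-1 aff ·: Qq
Q/I-2 aff ·: Qq
Q/II-1 aff I-1×I-2: Qq|QQ
Q/II-2 un I-1×I-2: qq
Q/II-3 ? I-1×I-2: qq|Qq|QQ
⇒ Q over [I-1,I-2,II-1,II-2,II-3]: 6 consistent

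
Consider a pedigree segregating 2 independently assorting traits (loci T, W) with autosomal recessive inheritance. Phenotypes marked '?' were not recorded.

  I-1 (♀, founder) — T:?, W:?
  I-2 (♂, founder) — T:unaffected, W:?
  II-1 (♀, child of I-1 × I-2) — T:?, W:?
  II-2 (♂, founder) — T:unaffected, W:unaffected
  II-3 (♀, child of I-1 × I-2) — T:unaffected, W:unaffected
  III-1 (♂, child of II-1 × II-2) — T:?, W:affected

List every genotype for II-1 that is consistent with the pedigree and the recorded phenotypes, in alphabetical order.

II-1 ∈ {TT Ww, TT ww, Tt Ww, Tt ww, tt Ww, tt ww}

T/I-1 ? ·: TT|Tt|tt
T/I-2 un ·: TT|Tt
T/II-1 ? I-1×I-2: TT|Tt|tt
T/II-2 un ·: TT|Tt
T/II-3 un I-1×I-2: TT|Tt
T/III-1 ? II-1×II-2: TT|Tt|tt
⇒ T over [I-1,I-2,II-1,II-2,II-3,III-1]: 70 consistent
W/I-1 ? ·: WW|Ww|ww
W/I-2 ? ·: WW|Ww|ww
W/II-1 ? I-1×I-2: Ww|ww
W/II-2 un ·: Ww
W/II-3 un I-1×I-2: WW|Ww
W/III-1 aff II-1×II-2: ww
⇒ W over [I-1,I-2,II-1,II-2,II-3,III-1]: 14 consistent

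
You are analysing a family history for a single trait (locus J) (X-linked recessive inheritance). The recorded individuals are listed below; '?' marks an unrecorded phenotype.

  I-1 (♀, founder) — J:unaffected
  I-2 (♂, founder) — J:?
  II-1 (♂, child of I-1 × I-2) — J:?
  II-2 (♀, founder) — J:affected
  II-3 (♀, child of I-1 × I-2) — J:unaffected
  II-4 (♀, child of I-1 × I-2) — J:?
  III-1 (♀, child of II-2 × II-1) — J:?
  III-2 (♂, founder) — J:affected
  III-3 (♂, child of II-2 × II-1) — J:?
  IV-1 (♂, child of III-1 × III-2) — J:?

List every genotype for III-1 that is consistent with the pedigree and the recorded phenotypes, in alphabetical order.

III-1 ∈ {X^JX^j, X^jX^j}

J/I-1 un ·: X^JX^J|X^JX^j
J/I-2 ? ·: X^JY|X^jY
J/II-1 ? I-1×I-2: X^JY|X^jY
J/II-2 aff ·: X^jX^j
J/II-3 un I-1×I-2: X^JX^J|X^JX^j
J/II-4 ? I-1×I-2: X^JX^J|X^JX^j|X^jX^j
J/III-1 ? II-2×II-1: X^JX^j|X^jX^j
J/III-2 aff ·: X^jY
J/III-3 ? II-2×II-1: X^jY
J/IV-1 ? III-1×III-2: X^JY|X^jY
⇒ J over [I-1,I-2,II-1,II-2,II-3,II-4,III-1,III-2,III-3,IV-1]: 22 consistent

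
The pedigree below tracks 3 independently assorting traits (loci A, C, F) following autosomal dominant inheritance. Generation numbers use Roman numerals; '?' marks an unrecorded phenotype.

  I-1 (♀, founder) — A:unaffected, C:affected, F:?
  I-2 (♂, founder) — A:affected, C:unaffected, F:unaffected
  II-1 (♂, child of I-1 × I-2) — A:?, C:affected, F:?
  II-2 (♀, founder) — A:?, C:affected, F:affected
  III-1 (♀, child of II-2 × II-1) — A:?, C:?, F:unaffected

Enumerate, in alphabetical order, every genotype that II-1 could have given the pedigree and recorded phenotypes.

II-1 ∈ {Aa Cc Ff, Aa Cc ff, aa Cc Ff, aa Cc ff}

A/I-1 un ·: aa
A/I-2 aff ·: Aa|AA
A/II-1 ? I-1×I-2: aa|Aa
A/II-2 ? ·: aa|Aa|AA
A/III-1 ? II-2×II-1: aa|Aa|AA
⇒ A over [I-1,I-2,II-1,II-2,III-1]: 18 consistent
C/I-1 aff ·: Cc|CC
C/I-2 un ·: cc
C/II-1 aff I-1×I-2: Cc
C/II-2 aff ·: Cc|CC
C/III-1 ? II-2×II-1: cc|Cc|CC
⇒ C over [I-1,I-2,II-1,II-2,III-1]: 10 consistent
F/I-1 ? ·: ff|Ff|FF
F/I-2 un ·: ff
F/II-1 ? I-1×I-2: ff|Ff
F/II-2 aff ·: Ff
F/III-1 un II-2×II-1: ff
⇒ F over [I-1,I-2,II-1,II-2,III-1]: 4 consistent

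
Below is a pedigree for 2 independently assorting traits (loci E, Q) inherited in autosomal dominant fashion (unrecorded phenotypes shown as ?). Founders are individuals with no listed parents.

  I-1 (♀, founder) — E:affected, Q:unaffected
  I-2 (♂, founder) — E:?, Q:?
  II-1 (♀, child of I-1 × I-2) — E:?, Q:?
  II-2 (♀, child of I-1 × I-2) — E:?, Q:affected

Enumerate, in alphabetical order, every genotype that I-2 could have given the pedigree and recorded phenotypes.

E/I-1 aff ·: Ee|EE
E/I-2 ? ·: ee|Ee|EE
E/II-1 ? I-1×I-2: ee|Ee|EE
E/II-2 ? I-1×I-2: ee|Ee|EE
⇒ E over [I-1,I-2,II-1,II-2]: 23 consistent
Q/I-1 un ·: qq
Q/I-2 ? ·: Qq|QQ
Q/II-1 ? I-1×I-2: qq|Qq
Q/II-2 aff I-1×I-2: Qq
⇒ Q over [I-1,I-2,II-1,II-2]: 3 consistent

I-2 ∈ {EE QQ, EE Qq, Ee QQ, Ee Qq, ee QQ, ee Qq}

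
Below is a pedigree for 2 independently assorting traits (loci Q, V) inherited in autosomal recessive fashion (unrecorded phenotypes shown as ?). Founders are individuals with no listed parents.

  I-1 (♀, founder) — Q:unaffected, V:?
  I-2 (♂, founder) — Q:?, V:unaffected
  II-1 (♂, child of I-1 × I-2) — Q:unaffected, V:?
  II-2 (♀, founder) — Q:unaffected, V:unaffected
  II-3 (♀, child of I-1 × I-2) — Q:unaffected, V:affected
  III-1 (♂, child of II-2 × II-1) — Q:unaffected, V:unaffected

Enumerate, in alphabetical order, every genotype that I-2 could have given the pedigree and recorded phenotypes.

Q/I-1 un ·: QQ|Qq
Q/I-2 ? ·: QQ|Qq|qq
Q/II-1 un I-1×I-2: QQ|Qq
Q/II-2 un ·: QQ|Qq
Q/II-3 un I-1×I-2: QQ|Qq
Q/III-1 un II-2×II-1: QQ|Qq
⇒ Q over [I-1,I-2,II-1,II-2,II-3,III-1]: 53 consistent
V/I-1 ? ·: Vv|vv
V/I-2 un ·: Vv
V/II-1 ? I-1×I-2: VV|Vv|vv
V/II-2 un ·: VV|Vv
V/II-3 aff I-1×I-2: vv
V/III-1 un II-2×II-1: VV|Vv
⇒ V over [I-1,I-2,II-1,II-2,II-3,III-1]: 15 consistent

I-2 ∈ {QQ Vv, Qq Vv, qq Vv}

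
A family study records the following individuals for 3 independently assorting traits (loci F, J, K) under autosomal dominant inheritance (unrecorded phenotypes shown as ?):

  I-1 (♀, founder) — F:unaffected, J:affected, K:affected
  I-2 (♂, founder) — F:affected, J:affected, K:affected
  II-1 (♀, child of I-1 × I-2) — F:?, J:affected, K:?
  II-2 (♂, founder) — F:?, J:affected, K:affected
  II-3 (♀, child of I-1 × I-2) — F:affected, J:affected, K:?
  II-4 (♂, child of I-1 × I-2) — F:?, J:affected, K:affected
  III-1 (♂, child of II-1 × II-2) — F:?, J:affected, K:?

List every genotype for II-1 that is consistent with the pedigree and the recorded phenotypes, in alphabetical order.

II-1 ∈ {Ff JJ KK, Ff JJ Kk, Ff JJ kk, Ff Jj KK, Ff Jj Kk, Ff Jj kk, ff JJ KK, ff JJ Kk, ff JJ kk, ff Jj KK, ff Jj Kk, ff Jj kk}

F/I-1 un ·: ff
F/I-2 aff ·: Ff|FF
F/II-1 ? I-1×I-2: ff|Ff
F/II-2 ? ·: ff|Ff|FF
F/II-3 aff I-1×I-2: Ff
F/II-4 ? I-1×I-2: ff|Ff
F/III-1 ? II-1×II-2: ff|Ff|FF
⇒ F over [I-1,I-2,II-1,II-2,II-3,II-4,III-1]: 29 consistent
J/I-1 aff ·: Jj|JJ
J/I-2 aff ·: Jj|JJ
J/II-1 aff I-1×I-2: Jj|JJ
J/II-2 aff ·: Jj|JJ
J/II-3 aff I-1×I-2: Jj|JJ
J/II-4 aff I-1×I-2: Jj|JJ
J/III-1 aff II-1×II-2: Jj|JJ
⇒ J over [I-1,I-2,II-1,II-2,II-3,II-4,III-1]: 87 consistent
K/I-1 aff ·: Kk|KK
K/I-2 aff ·: Kk|KK
K/II-1 ? I-1×I-2: kk|Kk|KK
K/II-2 aff ·: Kk|KK
K/II-3 ? I-1×I-2: kk|Kk|KK
K/II-4 aff I-1×I-2: Kk|KK
K/III-1 ? II-1×II-2: kk|Kk|KK
⇒ K over [I-1,I-2,II-1,II-2,II-3,II-4,III-1]: 133 consistent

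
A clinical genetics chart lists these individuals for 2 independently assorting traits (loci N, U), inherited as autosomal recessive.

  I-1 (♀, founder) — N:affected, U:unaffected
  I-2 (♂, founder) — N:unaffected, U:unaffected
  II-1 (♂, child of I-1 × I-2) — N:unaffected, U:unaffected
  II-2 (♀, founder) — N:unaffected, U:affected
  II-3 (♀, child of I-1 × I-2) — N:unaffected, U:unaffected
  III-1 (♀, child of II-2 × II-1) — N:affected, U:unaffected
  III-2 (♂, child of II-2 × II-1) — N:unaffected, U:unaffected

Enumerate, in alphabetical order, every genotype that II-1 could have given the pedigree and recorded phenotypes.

N/I-1 aff ·: nn
N/I-2 un ·: NN|Nn
N/II-1 un I-1×I-2: Nn
N/II-2 un ·: Nn
N/II-3 un I-1×I-2: Nn
N/III-1 aff II-2×II-1: nn
N/III-2 un II-2×II-1: NN|Nn
⇒ N over [I-1,I-2,II-1,II-2,II-3,III-1,III-2]: 4 consistent
U/I-1 un ·: UU|Uu
U/I-2 un ·: UU|Uu
U/II-1 un I-1×I-2: UU|Uu
U/II-2 aff ·: uu
U/II-3 un I-1×I-2: UU|Uu
U/III-1 un II-2×II-1: Uu
U/III-2 un II-2×II-1: Uu
⇒ U over [I-1,I-2,II-1,II-2,II-3,III-1,III-2]: 13 consistent

II-1 ∈ {Nn UU, Nn Uu}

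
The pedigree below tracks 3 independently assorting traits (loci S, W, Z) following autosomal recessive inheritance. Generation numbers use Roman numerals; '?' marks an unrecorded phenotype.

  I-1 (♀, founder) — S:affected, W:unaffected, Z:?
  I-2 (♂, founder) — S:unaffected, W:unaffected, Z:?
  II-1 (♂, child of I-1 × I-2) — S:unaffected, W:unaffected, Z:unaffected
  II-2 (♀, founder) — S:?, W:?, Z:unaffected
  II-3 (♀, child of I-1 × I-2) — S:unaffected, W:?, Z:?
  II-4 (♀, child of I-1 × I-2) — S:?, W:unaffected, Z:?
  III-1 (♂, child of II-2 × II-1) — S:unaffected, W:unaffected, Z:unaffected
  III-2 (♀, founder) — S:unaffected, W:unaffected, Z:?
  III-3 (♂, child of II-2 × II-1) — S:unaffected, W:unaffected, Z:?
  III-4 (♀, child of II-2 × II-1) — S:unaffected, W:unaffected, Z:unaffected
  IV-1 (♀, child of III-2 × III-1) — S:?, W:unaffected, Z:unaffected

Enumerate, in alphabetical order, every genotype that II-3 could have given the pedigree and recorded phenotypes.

II-3 ∈ {Ss WW ZZ, Ss WW Zz, Ss WW zz, Ss Ww ZZ, Ss Ww Zz, Ss Ww zz, Ss ww ZZ, Ss ww Zz, Ss ww zz}

S/I-1 aff ·: ss
S/I-2 un ·: SS|Ss
S/II-1 un I-1×I-2: Ss
S/II-2 ? ·: SS|Ss|ss
S/II-3 un I-1×I-2: Ss
S/II-4 ? I-1×I-2: Ss|ss
S/III-1 un II-2×II-1: SS|Ss
S/III-2 un ·: SS|Ss
S/III-3 un II-2×II-1: SS|Ss
S/III-4 un II-2×II-1: SS|Ss
S/IV-1 ? III-2×III-1: SS|Ss|ss
⇒ S over [I-1,I-2,II-1,II-2,II-3,II-4,III-1,III-2,III-3,III-4,IV-1]: 207 consistent
W/I-1 un ·: WW|Ww
W/I-2 un ·: WW|Ww
W/II-1 un I-1×I-2: WW|Ww
W/II-2 ? ·: WW|Ww|ww
W/II-3 ? I-1×I-2: WW|Ww|ww
W/II-4 un I-1×I-2: WW|Ww
W/III-1 un II-2×II-1: WW|Ww
W/III-2 un ·: WW|Ww
W/III-3 un II-2×II-1: WW|Ww
W/III-4 un II-2×II-1: WW|Ww
W/IV-1 un III-2×III-1: WW|Ww
⇒ W over [I-1,I-2,II-1,II-2,II-3,II-4,III-1,III-2,III-3,III-4,IV-1]: 1365 consistent
Z/I-1 ? ·: ZZ|Zz|zz
Z/I-2 ? ·: ZZ|Zz|zz
Z/II-1 un I-1×I-2: ZZ|Zz
Z/II-2 un ·: ZZ|Zz
Z/II-3 ? I-1×I-2: ZZ|Zz|zz
Z/II-4 ? I-1×I-2: ZZ|Zz|zz
Z/III-1 un II-2×II-1: ZZ|Zz
Z/III-2 ? ·: ZZ|Zz|zz
Z/III-3 ? II-2×II-1: ZZ|Zz|zz
Z/III-4 un II-2×II-1: ZZ|Zz
Z/IV-1 un III-2×III-1: ZZ|Zz
⇒ Z over [I-1,I-2,II-1,II-2,II-3,II-4,III-1,III-2,III-3,III-4,IV-1]: 3150 consistent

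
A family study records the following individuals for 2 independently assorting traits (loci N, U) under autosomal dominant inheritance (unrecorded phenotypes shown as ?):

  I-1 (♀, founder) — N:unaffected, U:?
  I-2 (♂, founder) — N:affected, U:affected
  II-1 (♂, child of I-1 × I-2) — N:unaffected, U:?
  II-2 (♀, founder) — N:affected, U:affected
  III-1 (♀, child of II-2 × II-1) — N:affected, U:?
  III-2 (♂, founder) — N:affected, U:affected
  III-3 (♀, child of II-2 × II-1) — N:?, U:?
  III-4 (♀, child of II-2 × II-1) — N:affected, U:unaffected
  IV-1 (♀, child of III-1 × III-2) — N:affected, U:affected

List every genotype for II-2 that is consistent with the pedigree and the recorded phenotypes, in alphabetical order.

II-2 ∈ {NN Uu, Nn Uu}

N/I-1 un ·: nn
N/I-2 aff ·: Nn
N/II-1 un I-1×I-2: nn
N/II-2 aff ·: Nn|NN
N/III-1 aff II-2×II-1: Nn
N/III-2 aff ·: Nn|NN
N/III-3 ? II-2×II-1: nn|Nn
N/III-4 aff II-2×II-1: Nn
N/IV-1 aff III-1×III-2: Nn|NN
⇒ N over [I-1,I-2,II-1,II-2,III-1,III-2,III-3,III-4,IV-1]: 12 consistent
U/I-1 ? ·: uu|Uu|UU
U/I-2 aff ·: Uu|UU
U/II-1 ? I-1×I-2: uu|Uu
U/II-2 aff ·: Uu
U/III-1 ? II-2×II-1: uu|Uu|UU
U/III-2 aff ·: Uu|UU
U/III-3 ? II-2×II-1: uu|Uu|UU
U/III-4 un II-2×II-1: uu
U/IV-1 aff III-1×III-2: Uu|UU
⇒ U over [I-1,I-2,II-1,II-2,III-1,III-2,III-3,III-4,IV-1]: 159 consistent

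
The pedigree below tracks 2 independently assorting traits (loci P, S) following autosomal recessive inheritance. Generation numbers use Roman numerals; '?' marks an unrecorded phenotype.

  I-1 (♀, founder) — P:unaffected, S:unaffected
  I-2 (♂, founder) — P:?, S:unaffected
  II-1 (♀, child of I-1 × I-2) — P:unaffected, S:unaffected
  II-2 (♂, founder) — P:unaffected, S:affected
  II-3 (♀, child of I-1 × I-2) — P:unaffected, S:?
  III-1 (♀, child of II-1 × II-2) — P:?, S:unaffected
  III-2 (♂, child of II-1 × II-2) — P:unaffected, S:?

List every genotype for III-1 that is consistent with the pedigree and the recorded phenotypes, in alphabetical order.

III-1 ∈ {PP Ss, Pp Ss, pp Ss}

P/I-1 un ·: PP|Pp
P/I-2 ? ·: PP|Pp|pp
P/II-1 un I-1×I-2: PP|Pp
P/II-2 un ·: PP|Pp
P/II-3 un I-1×I-2: PP|Pp
P/III-1 ? II-1×II-2: PP|Pp|pp
P/III-2 un II-1×II-2: PP|Pp
⇒ P over [I-1,I-2,II-1,II-2,II-3,III-1,III-2]: 115 consistent
S/I-1 un ·: SS|Ss
S/I-2 un ·: SS|Ss
S/II-1 un I-1×I-2: SS|Ss
S/II-2 aff ·: ss
S/II-3 ? I-1×I-2: SS|Ss|ss
S/III-1 un II-1×II-2: Ss
S/III-2 ? II-1×II-2: Ss|ss
⇒ S over [I-1,I-2,II-1,II-2,II-3,III-1,III-2]: 22 consistent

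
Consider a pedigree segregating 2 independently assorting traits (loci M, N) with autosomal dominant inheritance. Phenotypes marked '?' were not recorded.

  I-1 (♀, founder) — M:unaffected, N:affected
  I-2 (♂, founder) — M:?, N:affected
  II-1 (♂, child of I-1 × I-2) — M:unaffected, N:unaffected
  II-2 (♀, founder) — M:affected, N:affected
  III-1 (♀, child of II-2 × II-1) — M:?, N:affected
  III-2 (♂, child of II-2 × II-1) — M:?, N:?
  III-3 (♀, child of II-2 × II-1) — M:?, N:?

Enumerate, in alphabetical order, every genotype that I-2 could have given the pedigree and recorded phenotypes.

I-2 ∈ {Mm Nn, mm Nn}

M/I-1 un ·: mm
M/I-2 ? ·: mm|Mm
M/II-1 un I-1×I-2: mm
M/II-2 aff ·: Mm|MM
M/III-1 ? II-2×II-1: mm|Mm
M/III-2 ? II-2×II-1: mm|Mm
M/III-3 ? II-2×II-1: mm|Mm
⇒ M over [I-1,I-2,II-1,II-2,III-1,III-2,III-3]: 18 consistent
N/I-1 aff ·: Nn
N/I-2 aff ·: Nn
N/II-1 un I-1×I-2: nn
N/II-2 aff ·: Nn|NN
N/III-1 aff II-2×II-1: Nn
N/III-2 ? II-2×II-1: nn|Nn
N/III-3 ? II-2×II-1: nn|Nn
⇒ N over [I-1,I-2,II-1,II-2,III-1,III-2,III-3]: 5 consistent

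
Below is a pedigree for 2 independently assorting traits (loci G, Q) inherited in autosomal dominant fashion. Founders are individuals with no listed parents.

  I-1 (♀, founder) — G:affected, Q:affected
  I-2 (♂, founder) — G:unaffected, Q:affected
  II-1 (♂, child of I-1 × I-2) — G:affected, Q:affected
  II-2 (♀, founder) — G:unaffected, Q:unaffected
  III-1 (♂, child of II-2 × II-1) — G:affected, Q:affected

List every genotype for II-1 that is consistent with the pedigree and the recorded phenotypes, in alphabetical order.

II-1 ∈ {Gg QQ, Gg Qq}

G/I-1 aff ·: Gg|GG
G/I-2 un ·: gg
G/II-1 aff I-1×I-2: Gg
G/II-2 un ·: gg
G/III-1 aff II-2×II-1: Gg
⇒ G over [I-1,I-2,II-1,II-2,III-1]: 2 consistent
Q/I-1 aff ·: Qq|QQ
Q/I-2 aff ·: Qq|QQ
Q/II-1 aff I-1×I-2: Qq|QQ
Q/II-2 un ·: qq
Q/III-1 aff II-2×II-1: Qq
⇒ Q over [I-1,I-2,II-1,II-2,III-1]: 7 consistent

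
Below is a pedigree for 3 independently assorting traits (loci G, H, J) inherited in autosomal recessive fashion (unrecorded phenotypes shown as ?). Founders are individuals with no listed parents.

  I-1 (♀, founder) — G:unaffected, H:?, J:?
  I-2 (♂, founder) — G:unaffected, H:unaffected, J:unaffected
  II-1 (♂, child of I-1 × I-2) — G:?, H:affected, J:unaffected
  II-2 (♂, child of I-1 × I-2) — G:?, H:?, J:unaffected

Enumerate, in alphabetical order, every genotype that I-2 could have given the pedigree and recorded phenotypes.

G/I-1 un ·: GG|Gg
G/I-2 un ·: GG|Gg
G/II-1 ? I-1×I-2: GG|Gg|gg
G/II-2 ? I-1×I-2: GG|Gg|gg
⇒ G over [I-1,I-2,II-1,II-2]: 18 consistent
H/I-1 ? ·: Hh|hh
H/I-2 un ·: Hh
H/II-1 aff I-1×I-2: hh
H/II-2 ? I-1×I-2: HH|Hh|hh
⇒ H over [I-1,I-2,II-1,II-2]: 5 consistent
J/I-1 ? ·: JJ|Jj|jj
J/I-2 un ·: JJ|Jj
J/II-1 un I-1×I-2: JJ|Jj
J/II-2 un I-1×I-2: JJ|Jj
⇒ J over [I-1,I-2,II-1,II-2]: 15 consistent

I-2 ∈ {GG Hh JJ, GG Hh Jj, Gg Hh JJ, Gg Hh Jj}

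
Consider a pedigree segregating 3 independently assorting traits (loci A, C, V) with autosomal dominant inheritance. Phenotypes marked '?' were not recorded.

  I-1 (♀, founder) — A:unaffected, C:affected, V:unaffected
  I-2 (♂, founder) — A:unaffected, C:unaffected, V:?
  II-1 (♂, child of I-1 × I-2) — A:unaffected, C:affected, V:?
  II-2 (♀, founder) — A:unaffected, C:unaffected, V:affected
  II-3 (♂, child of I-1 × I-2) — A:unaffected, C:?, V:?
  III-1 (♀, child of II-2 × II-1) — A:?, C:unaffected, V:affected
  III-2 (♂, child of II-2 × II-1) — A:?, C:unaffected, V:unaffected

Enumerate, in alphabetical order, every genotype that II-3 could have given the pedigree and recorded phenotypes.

II-3 ∈ {aa Cc Vv, aa Cc vv, aa cc Vv, aa cc vv}

A/I-1 un ·: aa
A/I-2 un ·: aa
A/II-1 un I-1×I-2: aa
A/II-2 un ·: aa
A/II-3 un I-1×I-2: aa
A/III-1 ? II-2×II-1: aa
A/III-2 ? II-2×II-1: aa
⇒ A over [I-1,I-2,II-1,II-2,II-3,III-1,III-2]: 1 consistent
C/I-1 aff ·: Cc|CC
C/I-2 un ·: cc
C/II-1 aff I-1×I-2: Cc
C/II-2 un ·: cc
C/II-3 ? I-1×I-2: cc|Cc
C/III-1 un II-2×II-1: cc
C/III-2 un II-2×II-1: cc
⇒ C over [I-1,I-2,II-1,II-2,II-3,III-1,III-2]: 3 consistent
V/I-1 un ·: vv
V/I-2 ? ·: vv|Vv|VV
V/II-1 ? I-1×I-2: vv|Vv
V/II-2 aff ·: Vv
V/II-3 ? I-1×I-2: vv|Vv
V/III-1 aff II-2×II-1: Vv|VV
V/III-2 un II-2×II-1: vv
⇒ V over [I-1,I-2,II-1,II-2,II-3,III-1,III-2]: 9 consistent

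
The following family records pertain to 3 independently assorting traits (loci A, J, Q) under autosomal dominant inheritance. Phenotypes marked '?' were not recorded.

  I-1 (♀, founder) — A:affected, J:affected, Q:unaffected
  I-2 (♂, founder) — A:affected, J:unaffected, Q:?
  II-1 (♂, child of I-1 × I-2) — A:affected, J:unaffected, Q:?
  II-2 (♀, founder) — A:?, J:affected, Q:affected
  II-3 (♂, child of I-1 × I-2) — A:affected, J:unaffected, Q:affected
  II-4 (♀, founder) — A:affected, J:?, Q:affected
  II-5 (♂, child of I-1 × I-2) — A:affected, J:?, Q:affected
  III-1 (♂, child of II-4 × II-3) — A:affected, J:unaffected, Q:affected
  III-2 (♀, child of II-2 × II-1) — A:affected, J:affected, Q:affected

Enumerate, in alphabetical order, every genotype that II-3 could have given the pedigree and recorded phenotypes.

II-3 ∈ {AA jj Qq, Aa jj Qq}

A/I-1 aff ·: Aa|AA
A/I-2 aff ·: Aa|AA
A/II-1 aff I-1×I-2: Aa|AA
A/II-2 ? ·: aa|Aa|AA
A/II-3 aff I-1×I-2: Aa|AA
A/II-4 aff ·: Aa|AA
A/II-5 aff I-1×I-2: Aa|AA
A/III-1 aff II-4×II-3: Aa|AA
A/III-2 aff II-2×II-1: Aa|AA
⇒ A over [I-1,I-2,II-1,II-2,II-3,II-4,II-5,III-1,III-2]: 390 consistent
J/I-1 aff ·: Jj
J/I-2 un ·: jj
J/II-1 un I-1×I-2: jj
J/II-2 aff ·: Jj|JJ
J/II-3 un I-1×I-2: jj
J/II-4 ? ·: jj|Jj
J/II-5 ? I-1×I-2: jj|Jj
J/III-1 un II-4×II-3: jj
J/III-2 aff II-2×II-1: Jj
⇒ J over [I-1,I-2,II-1,II-2,II-3,II-4,II-5,III-1,III-2]: 8 consistent
Q/I-1 un ·: qq
Q/I-2 ? ·: Qq|QQ
Q/II-1 ? I-1×I-2: qq|Qq
Q/II-2 aff ·: Qq|QQ
Q/II-3 aff I-1×I-2: Qq
Q/II-4 aff ·: Qq|QQ
Q/II-5 aff I-1×I-2: Qq
Q/III-1 aff II-4×II-3: Qq|QQ
Q/III-2 aff II-2×II-1: Qq|QQ
⇒ Q over [I-1,I-2,II-1,II-2,II-3,II-4,II-5,III-1,III-2]: 40 consistent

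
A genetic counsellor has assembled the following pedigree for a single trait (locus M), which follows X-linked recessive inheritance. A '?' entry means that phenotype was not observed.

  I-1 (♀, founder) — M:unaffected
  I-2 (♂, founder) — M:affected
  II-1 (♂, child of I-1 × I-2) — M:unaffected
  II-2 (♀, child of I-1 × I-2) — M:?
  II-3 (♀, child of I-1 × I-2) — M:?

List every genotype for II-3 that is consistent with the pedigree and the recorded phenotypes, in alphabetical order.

II-3 ∈ {X^MX^m, X^mX^m}

M/I-1 un ·: X^MX^M|X^MX^m
M/I-2 aff ·: X^mY
M/II-1 un I-1×I-2: X^MY
M/II-2 ? I-1×I-2: X^MX^m|X^mX^m
M/II-3 ? I-1×I-2: X^MX^m|X^mX^m
⇒ M over [I-1,I-2,II-1,II-2,II-3]: 5 consistent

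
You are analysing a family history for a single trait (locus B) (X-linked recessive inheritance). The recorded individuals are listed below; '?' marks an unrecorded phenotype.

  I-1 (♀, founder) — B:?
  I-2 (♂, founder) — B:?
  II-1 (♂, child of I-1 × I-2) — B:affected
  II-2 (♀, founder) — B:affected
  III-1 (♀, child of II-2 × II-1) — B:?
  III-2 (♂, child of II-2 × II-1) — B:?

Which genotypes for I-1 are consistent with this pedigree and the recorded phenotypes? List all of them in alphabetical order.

I-1 ∈ {X^BX^b, X^bX^b}

B/I-1 ? ·: X^BX^b|X^bX^b
B/I-2 ? ·: X^BY|X^bY
B/II-1 aff I-1×I-2: X^bY
B/II-2 aff ·: X^bX^b
B/III-1 ? II-2×II-1: X^bX^b
B/III-2 ? II-2×II-1: X^bY
⇒ B over [I-1,I-2,II-1,II-2,III-1,III-2]: 4 consistent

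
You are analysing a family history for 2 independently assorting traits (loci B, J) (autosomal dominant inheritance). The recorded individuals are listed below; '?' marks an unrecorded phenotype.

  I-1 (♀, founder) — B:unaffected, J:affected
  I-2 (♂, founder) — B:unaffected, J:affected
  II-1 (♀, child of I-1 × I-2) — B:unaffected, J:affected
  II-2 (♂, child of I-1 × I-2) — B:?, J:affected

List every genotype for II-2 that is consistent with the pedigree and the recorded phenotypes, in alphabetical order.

II-2 ∈ {bb JJ, bb Jj}

B/I-1 un ·: bb
B/I-2 un ·: bb
B/II-1 un I-1×I-2: bb
B/II-2 ? I-1×I-2: bb
⇒ B over [I-1,I-2,II-1,II-2]: 1 consistent
J/I-1 aff ·: Jj|JJ
J/I-2 aff ·: Jj|JJ
J/II-1 aff I-1×I-2: Jj|JJ
J/II-2 aff I-1×I-2: Jj|JJ
⇒ J over [I-1,I-2,II-1,II-2]: 13 consistent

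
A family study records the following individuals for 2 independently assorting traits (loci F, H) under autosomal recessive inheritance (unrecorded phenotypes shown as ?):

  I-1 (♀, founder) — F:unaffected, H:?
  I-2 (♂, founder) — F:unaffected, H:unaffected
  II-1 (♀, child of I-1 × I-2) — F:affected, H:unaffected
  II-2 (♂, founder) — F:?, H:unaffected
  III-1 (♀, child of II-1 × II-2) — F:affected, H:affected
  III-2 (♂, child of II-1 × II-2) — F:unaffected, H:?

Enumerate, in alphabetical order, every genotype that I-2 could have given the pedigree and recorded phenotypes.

F/I-1 un ·: Ff
F/I-2 un ·: Ff
F/II-1 aff I-1×I-2: ff
F/II-2 ? ·: Ff
F/III-1 aff II-1×II-2: ff
F/III-2 un II-1×II-2: Ff
⇒ F over [I-1,I-2,II-1,II-2,III-1,III-2]: 1 consistent
H/I-1 ? ·: HH|Hh|hh
H/I-2 un ·: HH|Hh
H/II-1 un I-1×I-2: Hh
H/II-2 un ·: Hh
H/III-1 aff II-1×II-2: hh
H/III-2 ? II-1×II-2: HH|Hh|hh
⇒ H over [I-1,I-2,II-1,II-2,III-1,III-2]: 15 consistent

I-2 ∈ {Ff HH, Ff Hh}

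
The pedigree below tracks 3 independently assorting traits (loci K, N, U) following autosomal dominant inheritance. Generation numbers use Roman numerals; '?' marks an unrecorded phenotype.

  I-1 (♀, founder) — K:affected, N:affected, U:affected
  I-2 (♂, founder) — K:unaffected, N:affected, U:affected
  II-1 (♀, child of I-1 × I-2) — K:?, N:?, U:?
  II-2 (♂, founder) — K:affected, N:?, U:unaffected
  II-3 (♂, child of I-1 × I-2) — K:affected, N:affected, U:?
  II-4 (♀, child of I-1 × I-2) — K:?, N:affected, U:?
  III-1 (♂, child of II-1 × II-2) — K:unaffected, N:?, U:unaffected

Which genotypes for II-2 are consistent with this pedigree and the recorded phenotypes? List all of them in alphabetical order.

K/I-1 aff ·: Kk|KK
K/I-2 un ·: kk
K/II-1 ? I-1×I-2: kk|Kk
K/II-2 aff ·: Kk
K/II-3 aff I-1×I-2: Kk
K/II-4 ? I-1×I-2: kk|Kk
K/III-1 un II-1×II-2: kk
⇒ K over [I-1,I-2,II-1,II-2,II-3,II-4,III-1]: 5 consistent
N/I-1 aff ·: Nn|NN
N/I-2 aff ·: Nn|NN
N/II-1 ? I-1×I-2: nn|Nn|NN
N/II-2 ? ·: nn|Nn|NN
N/II-3 aff I-1×I-2: Nn|NN
N/II-4 aff I-1×I-2: Nn|NN
N/III-1 ? II-1×II-2: nn|Nn|NN
⇒ N over [I-1,I-2,II-1,II-2,II-3,II-4,III-1]: 152 consistent
U/I-1 aff ·: Uu|UU
U/I-2 aff ·: Uu|UU
U/II-1 ? I-1×I-2: uu|Uu
U/II-2 un ·: uu
U/II-3 ? I-1×I-2: uu|Uu|UU
U/II-4 ? I-1×I-2: uu|Uu|UU
U/III-1 un II-1×II-2: uu
⇒ U over [I-1,I-2,II-1,II-2,II-3,II-4,III-1]: 26 consistent

II-2 ∈ {Kk NN uu, Kk Nn uu, Kk nn uu}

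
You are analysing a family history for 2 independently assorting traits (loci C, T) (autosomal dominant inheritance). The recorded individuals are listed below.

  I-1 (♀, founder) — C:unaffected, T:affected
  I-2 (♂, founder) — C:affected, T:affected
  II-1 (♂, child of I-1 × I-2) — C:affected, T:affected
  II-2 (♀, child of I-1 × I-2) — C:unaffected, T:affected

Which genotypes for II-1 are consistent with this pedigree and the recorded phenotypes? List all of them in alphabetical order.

C/I-1 un ·: cc
C/I-2 aff ·: Cc
C/II-1 aff I-1×I-2: Cc
C/II-2 un I-1×I-2: cc
⇒ C over [I-1,I-2,II-1,II-2]: 1 consistent
T/I-1 aff ·: Tt|TT
T/I-2 aff ·: Tt|TT
T/II-1 aff I-1×I-2: Tt|TT
T/II-2 aff I-1×I-2: Tt|TT
⇒ T over [I-1,I-2,II-1,II-2]: 13 consistent

II-1 ∈ {Cc TT, Cc Tt}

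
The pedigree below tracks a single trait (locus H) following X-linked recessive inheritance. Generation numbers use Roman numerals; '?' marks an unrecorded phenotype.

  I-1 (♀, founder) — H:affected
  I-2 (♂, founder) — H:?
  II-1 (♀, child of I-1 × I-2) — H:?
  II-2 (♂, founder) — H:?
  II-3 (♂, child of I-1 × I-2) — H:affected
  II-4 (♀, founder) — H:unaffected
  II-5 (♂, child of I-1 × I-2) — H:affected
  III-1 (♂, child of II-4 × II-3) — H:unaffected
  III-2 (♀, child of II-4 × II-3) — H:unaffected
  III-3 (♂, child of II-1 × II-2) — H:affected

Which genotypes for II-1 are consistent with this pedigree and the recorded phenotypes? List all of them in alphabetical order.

H/I-1 aff ·: X^hX^h
H/I-2 ? ·: X^HY|X^hY
H/II-1 ? I-1×I-2: X^HX^h|X^hX^h
H/II-2 ? ·: X^HY|X^hY
H/II-3 aff I-1×I-2: X^hY
H/II-4 un ·: X^HX^H|X^HX^h
H/II-5 aff I-1×I-2: X^hY
H/III-1 un II-4×II-3: X^HY
H/III-2 un II-4×II-3: X^HX^h
H/III-3 aff II-1×II-2: X^hY
⇒ H over [I-1,I-2,II-1,II-2,II-3,II-4,II-5,III-1,III-2,III-3]: 8 consistent

II-1 ∈ {X^HX^h, X^hX^h}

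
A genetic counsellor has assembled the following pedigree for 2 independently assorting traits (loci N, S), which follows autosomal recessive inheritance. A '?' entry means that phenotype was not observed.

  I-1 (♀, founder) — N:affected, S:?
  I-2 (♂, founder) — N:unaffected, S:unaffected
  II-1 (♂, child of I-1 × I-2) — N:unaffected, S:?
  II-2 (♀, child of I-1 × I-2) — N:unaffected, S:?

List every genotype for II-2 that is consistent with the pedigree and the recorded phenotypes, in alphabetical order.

II-2 ∈ {Nn SS, Nn Ss, Nn ss}

N/I-1 aff ·: nn
N/I-2 un ·: NN|Nn
N/II-1 un I-1×I-2: Nn
N/II-2 un I-1×I-2: Nn
⇒ N over [I-1,I-2,II-1,II-2]: 2 consistent
S/I-1 ? ·: SS|Ss|ss
S/I-2 un ·: SS|Ss
S/II-1 ? I-1×I-2: SS|Ss|ss
S/II-2 ? I-1×I-2: SS|Ss|ss
⇒ S over [I-1,I-2,II-1,II-2]: 23 consistent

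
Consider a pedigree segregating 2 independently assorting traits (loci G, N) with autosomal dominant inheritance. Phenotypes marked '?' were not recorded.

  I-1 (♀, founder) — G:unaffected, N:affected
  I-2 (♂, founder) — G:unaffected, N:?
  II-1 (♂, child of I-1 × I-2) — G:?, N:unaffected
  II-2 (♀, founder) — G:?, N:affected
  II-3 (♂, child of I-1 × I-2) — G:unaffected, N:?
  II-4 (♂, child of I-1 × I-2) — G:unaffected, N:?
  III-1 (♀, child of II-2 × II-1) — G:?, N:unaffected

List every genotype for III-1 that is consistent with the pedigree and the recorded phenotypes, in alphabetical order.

III-1 ∈ {Gg nn, gg nn}

G/I-1 un ·: gg
G/I-2 un ·: gg
G/II-1 ? I-1×I-2: gg
G/II-2 ? ·: gg|Gg|GG
G/II-3 un I-1×I-2: gg
G/II-4 un I-1×I-2: gg
G/III-1 ? II-2×II-1: gg|Gg
⇒ G over [I-1,I-2,II-1,II-2,II-3,II-4,III-1]: 4 consistent
N/I-1 aff ·: Nn
N/I-2 ? ·: nn|Nn
N/II-1 un I-1×I-2: nn
N/II-2 aff ·: Nn
N/II-3 ? I-1×I-2: nn|Nn|NN
N/II-4 ? I-1×I-2: nn|Nn|NN
N/III-1 un II-2×II-1: nn
⇒ N over [I-1,I-2,II-1,II-2,II-3,II-4,III-1]: 13 consistent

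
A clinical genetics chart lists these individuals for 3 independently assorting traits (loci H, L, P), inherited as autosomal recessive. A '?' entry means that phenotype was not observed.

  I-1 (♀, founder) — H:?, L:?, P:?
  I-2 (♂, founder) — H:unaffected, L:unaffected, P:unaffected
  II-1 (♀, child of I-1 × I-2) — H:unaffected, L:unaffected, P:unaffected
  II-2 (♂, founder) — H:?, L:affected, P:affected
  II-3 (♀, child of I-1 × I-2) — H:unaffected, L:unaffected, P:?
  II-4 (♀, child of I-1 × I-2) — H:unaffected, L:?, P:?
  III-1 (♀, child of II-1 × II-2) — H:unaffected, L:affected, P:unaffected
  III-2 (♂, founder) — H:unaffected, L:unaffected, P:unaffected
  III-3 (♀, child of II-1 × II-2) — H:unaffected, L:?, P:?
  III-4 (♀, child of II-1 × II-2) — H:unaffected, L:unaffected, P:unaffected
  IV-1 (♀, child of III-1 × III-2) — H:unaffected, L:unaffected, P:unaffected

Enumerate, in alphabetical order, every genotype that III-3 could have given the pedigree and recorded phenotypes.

H/I-1 ? ·: HH|Hh|hh
H/I-2 un ·: HH|Hh
H/II-1 un I-1×I-2: HH|Hh
H/II-2 ? ·: HH|Hh|hh
H/II-3 un I-1×I-2: HH|Hh
H/II-4 un I-1×I-2: HH|Hh
H/III-1 un II-1×II-2: HH|Hh
H/III-2 un ·: HH|Hh
H/III-3 un II-1×II-2: HH|Hh
H/III-4 un II-1×II-2: HH|Hh
H/IV-1 un III-1×III-2: HH|Hh
⇒ H over [I-1,I-2,II-1,II-2,II-3,II-4,III-1,III-2,III-3,III-4,IV-1]: 1295 consistent
L/I-1 ? ·: LL|Ll|ll
L/I-2 un ·: LL|Ll
L/II-1 un I-1×I-2: Ll
L/II-2 aff ·: ll
L/II-3 un I-1×I-2: LL|Ll
L/II-4 ? I-1×I-2: LL|Ll|ll
L/III-1 aff II-1×II-2: ll
L/III-2 un ·: LL|Ll
L/III-3 ? II-1×II-2: Ll|ll
L/III-4 un II-1×II-2: Ll
L/IV-1 un III-1×III-2: Ll
⇒ L over [I-1,I-2,II-1,II-2,II-3,II-4,III-1,III-2,III-3,III-4,IV-1]: 68 consistent
P/I-1 ? ·: PP|Pp|pp
P/I-2 un ·: PP|Pp
P/II-1 un I-1×I-2: PP|Pp
P/II-2 aff ·: pp
P/II-3 ? I-1×I-2: PP|Pp|pp
P/II-4 ? I-1×I-2: PP|Pp|pp
P/III-1 un II-1×II-2: Pp
P/III-2 un ·: PP|Pp
P/III-3 ? II-1×II-2: Pp|pp
P/III-4 un II-1×II-2: Pp
P/IV-1 un III-1×III-2: PP|Pp
⇒ P over [I-1,I-2,II-1,II-2,II-3,II-4,III-1,III-2,III-3,III-4,IV-1]: 248 consistent

III-3 ∈ {HH Ll Pp, HH Ll pp, HH ll Pp, HH ll pp, Hh Ll Pp, Hh Ll pp, Hh ll Pp, Hh ll pp}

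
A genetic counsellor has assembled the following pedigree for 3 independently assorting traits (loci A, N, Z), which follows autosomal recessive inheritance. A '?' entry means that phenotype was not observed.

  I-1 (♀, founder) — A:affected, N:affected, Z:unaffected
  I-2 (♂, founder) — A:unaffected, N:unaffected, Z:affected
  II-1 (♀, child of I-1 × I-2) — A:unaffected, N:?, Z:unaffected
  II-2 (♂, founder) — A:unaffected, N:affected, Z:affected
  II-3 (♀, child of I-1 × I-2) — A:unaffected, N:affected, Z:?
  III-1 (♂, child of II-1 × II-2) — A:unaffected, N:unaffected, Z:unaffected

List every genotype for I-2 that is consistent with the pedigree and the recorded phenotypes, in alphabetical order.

A/I-1 aff ·: aa
A/I-2 un ·: AA|Aa
A/II-1 un I-1×I-2: Aa
A/II-2 un ·: AA|Aa
A/II-3 un I-1×I-2: Aa
A/III-1 un II-1×II-2: AA|Aa
⇒ A over [I-1,I-2,II-1,II-2,II-3,III-1]: 8 consistent
N/I-1 aff ·: nn
N/I-2 un ·: Nn
N/II-1 ? I-1×I-2: Nn
N/II-2 aff ·: nn
N/II-3 aff I-1×I-2: nn
N/III-1 un II-1×II-2: Nn
⇒ N over [I-1,I-2,II-1,II-2,II-3,III-1]: 1 consistent
Z/I-1 un ·: ZZ|Zz
Z/I-2 aff ·: zz
Z/II-1 un I-1×I-2: Zz
Z/II-2 aff ·: zz
Z/II-3 ? I-1×I-2: Zz|zz
Z/III-1 un II-1×II-2: Zz
⇒ Z over [I-1,I-2,II-1,II-2,II-3,III-1]: 3 consistent

I-2 ∈ {AA Nn zz, Aa Nn zz}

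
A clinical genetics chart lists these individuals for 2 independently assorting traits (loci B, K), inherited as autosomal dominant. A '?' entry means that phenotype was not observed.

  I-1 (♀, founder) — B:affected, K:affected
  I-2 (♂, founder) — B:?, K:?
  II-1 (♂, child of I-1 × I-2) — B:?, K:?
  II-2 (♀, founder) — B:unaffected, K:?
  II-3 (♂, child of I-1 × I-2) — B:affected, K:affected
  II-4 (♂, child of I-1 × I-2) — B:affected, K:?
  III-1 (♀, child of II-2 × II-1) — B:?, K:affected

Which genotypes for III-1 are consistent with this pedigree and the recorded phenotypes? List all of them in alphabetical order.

B/I-1 aff ·: Bb|BB
B/I-2 ? ·: bb|Bb|BB
B/II-1 ? I-1×I-2: bb|Bb|BB
B/II-2 un ·: bb
B/II-3 aff I-1×I-2: Bb|BB
B/II-4 aff I-1×I-2: Bb|BB
B/III-1 ? II-2×II-1: bb|Bb
⇒ B over [I-1,I-2,II-1,II-2,II-3,II-4,III-1]: 46 consistent
K/I-1 aff ·: Kk|KK
K/I-2 ? ·: kk|Kk|KK
K/II-1 ? I-1×I-2: kk|Kk|KK
K/II-2 ? ·: kk|Kk|KK
K/II-3 aff I-1×I-2: Kk|KK
K/II-4 ? I-1×I-2: kk|Kk|KK
K/III-1 aff II-2×II-1: Kk|KK
⇒ K over [I-1,I-2,II-1,II-2,II-3,II-4,III-1]: 161 consistent

III-1 ∈ {Bb KK, Bb Kk, bb KK, bb Kk}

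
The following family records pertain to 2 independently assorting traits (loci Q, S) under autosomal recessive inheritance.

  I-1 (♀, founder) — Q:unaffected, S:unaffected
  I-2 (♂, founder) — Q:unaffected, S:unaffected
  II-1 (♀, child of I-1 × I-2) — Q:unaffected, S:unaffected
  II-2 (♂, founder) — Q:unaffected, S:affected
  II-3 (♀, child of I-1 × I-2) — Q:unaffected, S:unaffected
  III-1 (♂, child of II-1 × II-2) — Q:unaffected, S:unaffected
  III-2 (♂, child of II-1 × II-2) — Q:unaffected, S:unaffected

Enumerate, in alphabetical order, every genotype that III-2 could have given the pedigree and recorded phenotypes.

III-2 ∈ {QQ Ss, Qq Ss}

Q/I-1 un ·: QQ|Qq
Q/I-2 un ·: QQ|Qq
Q/II-1 un I-1×I-2: QQ|Qq
Q/II-2 un ·: QQ|Qq
Q/II-3 un I-1×I-2: QQ|Qq
Q/III-1 un II-1×II-2: QQ|Qq
Q/III-2 un II-1×II-2: QQ|Qq
⇒ Q over [I-1,I-2,II-1,II-2,II-3,III-1,III-2]: 83 consistent
S/I-1 un ·: SS|Ss
S/I-2 un ·: SS|Ss
S/II-1 un I-1×I-2: SS|Ss
S/II-2 aff ·: ss
S/II-3 un I-1×I-2: SS|Ss
S/III-1 un II-1×II-2: Ss
S/III-2 un II-1×II-2: Ss
⇒ S over [I-1,I-2,II-1,II-2,II-3,III-1,III-2]: 13 consistent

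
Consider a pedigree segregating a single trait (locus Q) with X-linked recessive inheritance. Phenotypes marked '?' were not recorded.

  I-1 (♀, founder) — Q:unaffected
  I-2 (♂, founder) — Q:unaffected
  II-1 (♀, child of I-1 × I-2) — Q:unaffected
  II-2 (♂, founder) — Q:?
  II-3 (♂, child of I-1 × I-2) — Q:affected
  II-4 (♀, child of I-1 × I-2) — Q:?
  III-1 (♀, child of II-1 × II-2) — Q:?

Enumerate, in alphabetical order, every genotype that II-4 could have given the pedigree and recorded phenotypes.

Q/I-1 un ·: X^QX^q
Q/I-2 un ·: X^QY
Q/II-1 un I-1×I-2: X^QX^Q|X^QX^q
Q/II-2 ? ·: X^QY|X^qY
Q/II-3 aff I-1×I-2: X^qY
Q/II-4 ? I-1×I-2: X^QX^Q|X^QX^q
Q/III-1 ? II-1×II-2: X^QX^Q|X^QX^q|X^qX^q
⇒ Q over [I-1,I-2,II-1,II-2,II-3,II-4,III-1]: 12 consistent

II-4 ∈ {X^QX^Q, X^QX^q}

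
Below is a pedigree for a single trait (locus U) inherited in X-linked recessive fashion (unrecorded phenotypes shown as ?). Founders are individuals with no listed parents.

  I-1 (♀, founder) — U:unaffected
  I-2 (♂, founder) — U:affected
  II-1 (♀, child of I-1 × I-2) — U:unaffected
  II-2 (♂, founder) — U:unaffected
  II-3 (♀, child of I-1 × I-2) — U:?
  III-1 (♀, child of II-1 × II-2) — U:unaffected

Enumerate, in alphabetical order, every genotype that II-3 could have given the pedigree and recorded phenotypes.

II-3 ∈ {X^UX^u, X^uX^u}

U/I-1 un ·: X^UX^U|X^UX^u
U/I-2 aff ·: X^uY
U/II-1 un I-1×I-2: X^UX^u
U/II-2 un ·: X^UY
U/II-3 ? I-1×I-2: X^UX^u|X^uX^u
U/III-1 un II-1×II-2: X^UX^U|X^UX^u
⇒ U over [I-1,I-2,II-1,II-2,II-3,III-1]: 6 consistent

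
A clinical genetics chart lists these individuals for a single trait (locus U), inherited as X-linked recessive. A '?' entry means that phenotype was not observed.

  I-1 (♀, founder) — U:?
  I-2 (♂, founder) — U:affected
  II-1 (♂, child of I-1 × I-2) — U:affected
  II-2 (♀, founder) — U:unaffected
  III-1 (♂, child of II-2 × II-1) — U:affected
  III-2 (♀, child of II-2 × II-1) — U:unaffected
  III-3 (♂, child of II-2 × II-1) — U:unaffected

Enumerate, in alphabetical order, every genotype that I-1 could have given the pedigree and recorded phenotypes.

U/I-1 ? ·: X^UX^u|X^uX^u
U/I-2 aff ·: X^uY
U/II-1 aff I-1×I-2: X^uY
U/II-2 un ·: X^UX^u
U/III-1 aff II-2×II-1: X^uY
U/III-2 un II-2×II-1: X^UX^u
U/III-3 un II-2×II-1: X^UY
⇒ U over [I-1,I-2,II-1,II-2,III-1,III-2,III-3]: 2 consistent

I-1 ∈ {X^UX^u, X^uX^u}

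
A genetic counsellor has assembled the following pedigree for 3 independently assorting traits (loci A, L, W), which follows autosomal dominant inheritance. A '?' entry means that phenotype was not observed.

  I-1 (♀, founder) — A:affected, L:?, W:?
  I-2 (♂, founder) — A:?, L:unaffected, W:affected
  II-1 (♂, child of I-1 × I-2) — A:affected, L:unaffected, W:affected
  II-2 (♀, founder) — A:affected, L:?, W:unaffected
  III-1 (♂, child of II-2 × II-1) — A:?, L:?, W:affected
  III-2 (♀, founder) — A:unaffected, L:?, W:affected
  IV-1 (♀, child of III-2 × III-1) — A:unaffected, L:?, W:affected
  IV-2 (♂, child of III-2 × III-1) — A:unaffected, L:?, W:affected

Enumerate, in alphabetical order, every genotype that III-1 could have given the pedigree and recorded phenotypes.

III-1 ∈ {Aa Ll Ww, Aa ll Ww, aa Ll Ww, aa ll Ww}

A/I-1 aff ·: Aa|AA
A/I-2 ? ·: aa|Aa|AA
A/II-1 aff I-1×I-2: Aa|AA
A/II-2 aff ·: Aa|AA
A/III-1 ? II-2×II-1: aa|Aa
A/III-2 un ·: aa
A/IV-1 un III-2×III-1: aa
A/IV-2 un III-2×III-1: aa
⇒ A over [I-1,I-2,II-1,II-2,III-1,III-2,IV-1,IV-2]: 19 consistent
L/I-1 ? ·: ll|Ll
L/I-2 un ·: ll
L/II-1 un I-1×I-2: ll
L/II-2 ? ·: ll|Ll|LL
L/III-1 ? II-2×II-1: ll|Ll
L/III-2 ? ·: ll|Ll|LL
L/IV-1 ? III-2×III-1: ll|Ll|LL
L/IV-2 ? III-2×III-1: ll|Ll|LL
⇒ L over [I-1,I-2,II-1,II-2,III-1,III-2,IV-1,IV-2]: 92 consistent
W/I-1 ? ·: ww|Ww|WW
W/I-2 aff ·: Ww|WW
W/II-1 aff I-1×I-2: Ww|WW
W/II-2 un ·: ww
W/III-1 aff II-2×II-1: Ww
W/III-2 aff ·: Ww|WW
W/IV-1 aff III-2×III-1: Ww|WW
W/IV-2 aff III-2×III-1: Ww|WW
⇒ W over [I-1,I-2,II-1,II-2,III-1,III-2,IV-1,IV-2]: 72 consistent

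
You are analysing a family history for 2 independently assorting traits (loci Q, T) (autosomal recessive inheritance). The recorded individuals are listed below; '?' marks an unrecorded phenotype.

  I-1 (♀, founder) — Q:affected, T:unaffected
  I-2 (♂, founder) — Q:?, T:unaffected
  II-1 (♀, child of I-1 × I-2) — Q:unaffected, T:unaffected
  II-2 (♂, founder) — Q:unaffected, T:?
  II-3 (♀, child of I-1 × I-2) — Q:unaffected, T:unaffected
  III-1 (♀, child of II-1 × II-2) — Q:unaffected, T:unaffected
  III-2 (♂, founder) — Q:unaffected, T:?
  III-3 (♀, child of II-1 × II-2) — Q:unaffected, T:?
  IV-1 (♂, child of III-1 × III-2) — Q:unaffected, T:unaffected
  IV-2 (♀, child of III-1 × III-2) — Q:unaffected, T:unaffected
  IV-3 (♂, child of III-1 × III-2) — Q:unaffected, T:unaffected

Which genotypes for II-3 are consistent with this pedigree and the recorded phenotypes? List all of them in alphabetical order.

Q/I-1 aff ·: qq
Q/I-2 ? ·: QQ|Qq
Q/II-1 un I-1×I-2: Qq
Q/II-2 un ·: QQ|Qq
Q/II-3 un I-1×I-2: Qq
Q/III-1 un II-1×II-2: QQ|Qq
Q/III-2 un ·: QQ|Qq
Q/III-3 un II-1×II-2: QQ|Qq
Q/IV-1 un III-1×III-2: QQ|Qq
Q/IV-2 un III-1×III-2: QQ|Qq
Q/IV-3 un III-1×III-2: QQ|Qq
⇒ Q over [I-1,I-2,II-1,II-2,II-3,III-1,III-2,III-3,IV-1,IV-2,IV-3]: 200 consistent
T/I-1 un ·: TT|Tt
T/I-2 un ·: TT|Tt
T/II-1 un I-1×I-2: TT|Tt
T/II-2 ? ·: TT|Tt|tt
T/II-3 un I-1×I-2: TT|Tt
T/III-1 un II-1×II-2: TT|Tt
T/III-2 ? ·: TT|Tt|tt
T/III-3 ? II-1×II-2: TT|Tt|tt
T/IV-1 un III-1×III-2: TT|Tt
T/IV-2 un III-1×III-2: TT|Tt
T/IV-3 un III-1×III-2: TT|Tt
⇒ T over [I-1,I-2,II-1,II-2,II-3,III-1,III-2,III-3,IV-1,IV-2,IV-3]: 1581 consistent

II-3 ∈ {Qq TT, Qq Tt}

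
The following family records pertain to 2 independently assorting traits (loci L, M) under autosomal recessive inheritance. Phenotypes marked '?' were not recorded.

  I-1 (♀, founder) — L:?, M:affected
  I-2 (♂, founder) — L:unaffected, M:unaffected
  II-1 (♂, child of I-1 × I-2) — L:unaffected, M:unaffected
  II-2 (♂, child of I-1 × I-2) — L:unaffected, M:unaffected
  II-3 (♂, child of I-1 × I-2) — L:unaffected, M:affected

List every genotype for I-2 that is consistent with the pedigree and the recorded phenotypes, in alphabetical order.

I-2 ∈ {LL Mm, Ll Mm}

L/I-1 ? ·: LL|Ll|ll
L/I-2 un ·: LL|Ll
L/II-1 un I-1×I-2: LL|Ll
L/II-2 un I-1×I-2: LL|Ll
L/II-3 un I-1×I-2: LL|Ll
⇒ L over [I-1,I-2,II-1,II-2,II-3]: 27 consistent
M/I-1 aff ·: mm
M/I-2 un ·: Mm
M/II-1 un I-1×I-2: Mm
M/II-2 un I-1×I-2: Mm
M/II-3 aff I-1×I-2: mm
⇒ M over [I-1,I-2,II-1,II-2,II-3]: 1 consistent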